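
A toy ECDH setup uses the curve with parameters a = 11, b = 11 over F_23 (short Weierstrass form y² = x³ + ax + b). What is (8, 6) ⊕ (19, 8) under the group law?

(12, 10)

(8, 6) + (19, 8). λ = (8 - 6)/(19 - 8) ≡ 2/11 mod 23. 11⁻¹ ≡ 21 (mod 23) since 11·21 = 231 ≡ 1, so λ ≡ 19.
  x = λ² - 8 - 19 = 361 - 27 ≡ 12; y = λ·(8 - 12) - 6 ≡ 10. → (12, 10)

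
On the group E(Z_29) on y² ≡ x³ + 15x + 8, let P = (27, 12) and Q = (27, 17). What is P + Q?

O

The two points share x = 27 and their y-coordinates satisfy 12 + 17 ≡ 0 (mod 29), so they are inverses. Their sum is O.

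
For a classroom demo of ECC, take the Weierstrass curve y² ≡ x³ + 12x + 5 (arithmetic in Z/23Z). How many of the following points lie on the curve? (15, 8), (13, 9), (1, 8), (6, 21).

(15, 8): 8² ≡ 18, rhs ≡ 18 → on.
(13, 9): 9² ≡ 12, rhs ≡ 12 → on.
(1, 8): 8² ≡ 18, rhs ≡ 18 → on.
(6, 21): 21² ≡ 4, rhs ≡ 17 → off.

3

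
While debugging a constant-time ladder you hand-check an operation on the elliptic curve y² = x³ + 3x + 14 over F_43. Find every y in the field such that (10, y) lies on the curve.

none

x³ + 3x + 14 = 1044 ≡ 12 (mod 43).
12 is a non-residue mod 43; no y exists.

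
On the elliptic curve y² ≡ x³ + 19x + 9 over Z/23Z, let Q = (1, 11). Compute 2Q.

tangent at (1, 11): λ = (3·1² + 19)/(2·11) ≡ 22/22. 22⁻¹ ≡ 22 (mod 23), so λ ≡ 22·22 ≡ 1.
  x = λ² - 1 - 1 = 1 - 2 ≡ 22; y = λ·(1 - 22) - 11 ≡ 14. → (22, 14)

(22, 14)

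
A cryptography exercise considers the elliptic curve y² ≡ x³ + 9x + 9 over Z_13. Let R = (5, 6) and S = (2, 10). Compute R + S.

(5, 6) + (2, 10). λ = (10 - 6)/(2 - 5) ≡ 4/10 mod 13. 10⁻¹ ≡ 4 (mod 13), so λ ≡ 3.
  x = λ² - 5 - 2 = 9 - 7 ≡ 2; y = λ·(5 - 2) - 6 ≡ 3. → (2, 3)

(2, 3)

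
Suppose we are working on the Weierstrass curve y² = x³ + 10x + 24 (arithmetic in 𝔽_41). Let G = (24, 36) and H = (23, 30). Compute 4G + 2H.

First 4G:
Repeated addition: build up to 4G.
2G: tangent at (24, 36): λ = (3·24² + 10)/(2·36) ≡ 16/31. 31⁻¹ ≡ 4 (mod 41) since 31·4 = 124 ≡ 1, so λ ≡ 16·4 ≡ 23.
  x = λ² - 24 - 24 = 529 - 48 ≡ 30; y = λ·(24 - 30) - 36 ≡ 31. → (30, 31)
3G: (30, 31) + (24, 36). λ = (36 - 31)/(24 - 30) ≡ 5/35 mod 41. 35⁻¹ ≡ 34 (mod 41), so λ ≡ 6.
  x = λ² - 30 - 24 = 36 - 54 ≡ 23; y = λ·(30 - 23) - 31 ≡ 11. → (23, 11)
4G: (23, 11) + (24, 36). λ = (36 - 11)/(24 - 23) ≡ 25/1 mod 41. 1⁻¹ ≡ 1 (mod 41), so λ ≡ 25.
  x = λ² - 23 - 24 = 625 - 47 ≡ 4; y = λ·(23 - 4) - 11 ≡ 13. → (4, 13)
4G = (4, 13).
Next 2H:
Repeated addition: build up to 2H.
2H: tangent at (23, 30): λ = (3·23² + 10)/(2·30) ≡ 39/19. 19⁻¹ ≡ 13 (mod 41) since 19·13 = 247 ≡ 1, so λ ≡ 39·13 ≡ 15.
  x = λ² - 23 - 23 = 225 - 46 ≡ 15; y = λ·(23 - 15) - 30 ≡ 8. → (15, 8)
2H = (15, 8).
Finally 4G + 2H:
(4, 13) + (15, 8). λ = (8 - 13)/(15 - 4) ≡ 36/11 mod 41. 11⁻¹ ≡ 15 (mod 41), so λ ≡ 7.
  x = λ² - 4 - 15 = 49 - 19 ≡ 30; y = λ·(4 - 30) - 13 ≡ 10. → (30, 10)

(30, 10)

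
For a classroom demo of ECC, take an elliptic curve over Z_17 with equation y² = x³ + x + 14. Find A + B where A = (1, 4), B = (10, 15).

(14, 16)

(1, 4) + (10, 15). λ = (15 - 4)/(10 - 1) ≡ 11/9 mod 17. 9⁻¹ ≡ 2 (mod 17), so λ ≡ 5.
  x = λ² - 1 - 10 = 25 - 11 ≡ 14; y = λ·(1 - 14) - 4 ≡ 16. → (14, 16)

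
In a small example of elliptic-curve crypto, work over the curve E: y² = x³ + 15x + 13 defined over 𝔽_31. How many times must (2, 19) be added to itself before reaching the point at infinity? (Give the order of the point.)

2P: tangent at (2, 19): λ = (3·2² + 15)/(2·19) ≡ 27/7. 7⁻¹ ≡ 9 (mod 31) since 7·9 = 63 ≡ 1, so λ ≡ 27·9 ≡ 26.
  x = λ² - 2 - 2 = 676 - 4 ≡ 21; y = λ·(2 - 21) - 19 ≡ 14. → (21, 14)
3P: (21, 14) + (2, 19). λ = (19 - 14)/(2 - 21) ≡ 5/12 mod 31. 12⁻¹ ≡ 13 (mod 31), so λ ≡ 3.
  x = λ² - 21 - 2 = 9 - 23 ≡ 17; y = λ·(21 - 17) - 14 ≡ 29. → (17, 29)
4P: (17, 29) + (2, 19). λ = (19 - 29)/(2 - 17) ≡ 21/16 mod 31. 16⁻¹ ≡ 2 (mod 31), so λ ≡ 11.
  x = λ² - 17 - 2 = 121 - 19 ≡ 9; y = λ·(17 - 9) - 29 ≡ 28. → (9, 28)
5P: (9, 28) + (2, 19). λ = (19 - 28)/(2 - 9) ≡ 22/24 mod 31. 24⁻¹ ≡ 22 (mod 31), so λ ≡ 19.
  x = λ² - 9 - 2 = 361 - 11 ≡ 9; y = λ·(9 - 9) - 28 ≡ 3. → (9, 3)
6P: (9, 3) + (2, 19). λ = (19 - 3)/(2 - 9) ≡ 16/24 mod 31. 24⁻¹ ≡ 22 (mod 31), so λ ≡ 11.
  x = λ² - 9 - 2 = 121 - 11 ≡ 17; y = λ·(9 - 17) - 3 ≡ 2. → (17, 2)
7P: (17, 2) + (2, 19). λ = (19 - 2)/(2 - 17) ≡ 17/16 mod 31. 16⁻¹ ≡ 2 (mod 31), so λ ≡ 3.
  x = λ² - 17 - 2 = 9 - 19 ≡ 21; y = λ·(17 - 21) - 2 ≡ 17. → (21, 17)
8P: (21, 17) + (2, 19). λ = (19 - 17)/(2 - 21) ≡ 2/12 mod 31. 12⁻¹ ≡ 13 (mod 31), so λ ≡ 26.
  x = λ² - 21 - 2 = 676 - 23 ≡ 2; y = λ·(21 - 2) - 17 ≡ 12. → (2, 12)
9P: (2, 12) + (2, 19): same x and y₁ ≡ -y₂, so the sum is the point at infinity.
9P = the point at infinity, so the order is 9.

9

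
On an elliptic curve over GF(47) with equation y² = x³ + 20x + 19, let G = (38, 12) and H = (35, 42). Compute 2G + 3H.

First 2G:
Repeated addition: build up to 2G.
2G: tangent at (38, 12): λ = (3·38² + 20)/(2·12) ≡ 28/24. 24⁻¹ ≡ 2 (mod 47) since 24·2 = 48 ≡ 1, so λ ≡ 28·2 ≡ 9.
  x = λ² - 38 - 38 = 81 - 76 ≡ 5; y = λ·(38 - 5) - 12 ≡ 3. → (5, 3)
2G = (5, 3).
Next 3H:
Repeated addition: build up to 3H.
2H: tangent at (35, 42): λ = (3·35² + 20)/(2·42) ≡ 29/37. 37⁻¹ ≡ 14 (mod 47) since 37·14 = 518 ≡ 1, so λ ≡ 29·14 ≡ 30.
  x = λ² - 35 - 35 = 900 - 70 ≡ 31; y = λ·(35 - 31) - 42 ≡ 31. → (31, 31)
3H: (31, 31) + (35, 42). λ = (42 - 31)/(35 - 31) ≡ 11/4 mod 47. 4⁻¹ ≡ 12 (mod 47), so λ ≡ 38.
  x = λ² - 31 - 35 = 1444 - 66 ≡ 15; y = λ·(31 - 15) - 31 ≡ 13. → (15, 13)
3H = (15, 13).
Finally 2G + 3H:
(5, 3) + (15, 13). λ = (13 - 3)/(15 - 5) ≡ 10/10 mod 47. 10⁻¹ ≡ 33 (mod 47), so λ ≡ 1.
  x = λ² - 5 - 15 = 1 - 20 ≡ 28; y = λ·(5 - 28) - 3 ≡ 21. → (28, 21)

(28, 21)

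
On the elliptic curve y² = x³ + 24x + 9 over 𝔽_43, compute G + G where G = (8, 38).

(24, 41)

tangent at (8, 38): λ = (3·8² + 24)/(2·38) ≡ 1/33. 33⁻¹ ≡ 30 (mod 43), so λ ≡ 1·30 ≡ 30.
  x = λ² - 8 - 8 = 900 - 16 ≡ 24; y = λ·(8 - 24) - 38 ≡ 41. → (24, 41)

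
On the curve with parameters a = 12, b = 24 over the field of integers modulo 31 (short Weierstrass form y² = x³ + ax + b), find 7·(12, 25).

(12, 25)

Write G = (12, 25).
Double-and-add on 7 = (111)₂. Start with G = (12, 25) for the leading 1-bit.
double: tangent at (12, 25): λ = (3·12² + 12)/(2·25) ≡ 10/19. 19⁻¹ ≡ 18 (mod 31) since 19·18 = 342 ≡ 1, so λ ≡ 10·18 ≡ 25.
  x = λ² - 12 - 12 = 625 - 24 ≡ 12; y = λ·(12 - 12) - 25 ≡ 6. → (12, 6)
add G: (12, 6) + (12, 25): same x and y₁ ≡ -y₂, so the sum is 𝒪.
double: 𝒪 + 𝒪 = 𝒪 (identity).
add G: 𝒪 + (12, 25) = (12, 25) (identity).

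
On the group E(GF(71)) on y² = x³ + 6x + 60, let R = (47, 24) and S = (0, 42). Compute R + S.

(47, 24) + (0, 42). λ = (42 - 24)/(0 - 47) ≡ 18/24 mod 71. 24⁻¹ ≡ 3 (mod 71), so λ ≡ 54.
  x = λ² - 47 - 0 = 2916 - 47 ≡ 29; y = λ·(47 - 29) - 24 ≡ 25. → (29, 25)

(29, 25)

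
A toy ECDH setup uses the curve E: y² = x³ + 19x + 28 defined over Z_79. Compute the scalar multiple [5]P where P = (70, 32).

(60, 47)

Repeated addition: build up to 5P.
2P: tangent at (70, 32): λ = (3·70² + 19)/(2·32) ≡ 25/64. 64⁻¹ ≡ 21 (mod 79) since 64·21 = 1344 ≡ 1, so λ ≡ 25·21 ≡ 51.
  x = λ² - 70 - 70 = 2601 - 140 ≡ 12; y = λ·(70 - 12) - 32 ≡ 3. → (12, 3)
3P: (12, 3) + (70, 32). λ = (32 - 3)/(70 - 12) ≡ 29/58 mod 79. 58⁻¹ ≡ 15 (mod 79), so λ ≡ 40.
  x = λ² - 12 - 70 = 1600 - 82 ≡ 17; y = λ·(12 - 17) - 3 ≡ 34. → (17, 34)
4P: (17, 34) + (70, 32). λ = (32 - 34)/(70 - 17) ≡ 77/53 mod 79. 53⁻¹ ≡ 3 (mod 79) since 53·3 = 159 ≡ 1, so λ ≡ 73.
  x = λ² - 17 - 70 = 5329 - 87 ≡ 28; y = λ·(17 - 28) - 34 ≡ 32. → (28, 32)
5P: (28, 32) + (70, 32). λ = (32 - 32)/(70 - 28) ≡ 0/42 mod 79. 42⁻¹ ≡ 32 (mod 79), so λ ≡ 0.
  x = λ² - 28 - 70 = 0 - 98 ≡ 60; y = λ·(28 - 60) - 32 ≡ 47. → (60, 47)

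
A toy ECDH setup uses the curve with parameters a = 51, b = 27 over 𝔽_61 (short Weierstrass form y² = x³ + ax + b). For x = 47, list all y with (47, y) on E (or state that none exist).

x³ + 51x + 27 = 106247 ≡ 46 (mod 61).
Square roots of 46 mod 61: 30 and 31 (since 30² = 900 ≡ 46).

30, 31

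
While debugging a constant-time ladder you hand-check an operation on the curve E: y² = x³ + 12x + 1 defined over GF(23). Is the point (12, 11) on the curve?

y² = 11² ≡ 6; x³ + 12x + 1 = 1873 ≡ 10 (mod 23). 6 ≠ 10.

no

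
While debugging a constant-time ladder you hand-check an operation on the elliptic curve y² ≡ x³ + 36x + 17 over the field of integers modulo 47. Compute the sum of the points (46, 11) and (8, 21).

(7, 1)

(46, 11) + (8, 21). λ = (21 - 11)/(8 - 46) ≡ 10/9 mod 47. 9⁻¹ ≡ 21 (mod 47), so λ ≡ 22.
  x = λ² - 46 - 8 = 484 - 54 ≡ 7; y = λ·(46 - 7) - 11 ≡ 1. → (7, 1)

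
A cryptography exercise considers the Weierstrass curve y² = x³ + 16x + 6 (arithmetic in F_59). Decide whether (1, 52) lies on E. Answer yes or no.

y² = 52² ≡ 49; x³ + 16x + 6 = 23 ≡ 23 (mod 59). 49 ≠ 23.

no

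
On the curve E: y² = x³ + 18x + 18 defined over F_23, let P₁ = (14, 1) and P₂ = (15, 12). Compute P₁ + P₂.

(14, 1) + (15, 12). λ = (12 - 1)/(15 - 14) ≡ 11/1 mod 23. 1⁻¹ ≡ 1 (mod 23), so λ ≡ 11.
  x = λ² - 14 - 15 = 121 - 29 ≡ 0; y = λ·(14 - 0) - 1 ≡ 15. → (0, 15)

(0, 15)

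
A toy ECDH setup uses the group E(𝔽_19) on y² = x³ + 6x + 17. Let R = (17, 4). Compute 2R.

(15, 10)

tangent at (17, 4): λ = (3·17² + 6)/(2·4) ≡ 18/8. 8⁻¹ ≡ 12 (mod 19) since 8·12 = 96 ≡ 1, so λ ≡ 18·12 ≡ 7.
  x = λ² - 17 - 17 = 49 - 34 ≡ 15; y = λ·(17 - 15) - 4 ≡ 10. → (15, 10)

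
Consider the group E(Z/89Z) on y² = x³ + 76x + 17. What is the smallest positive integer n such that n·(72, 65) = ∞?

2P: tangent at (72, 65): λ = (3·72² + 76)/(2·65) ≡ 53/41. 41⁻¹ ≡ 76 (mod 89) since 41·76 = 3116 ≡ 1, so λ ≡ 53·76 ≡ 23.
  x = λ² - 72 - 72 = 529 - 144 ≡ 29; y = λ·(72 - 29) - 65 ≡ 34. → (29, 34)
3P: (29, 34) + (72, 65). λ = (65 - 34)/(72 - 29) ≡ 31/43 mod 89. 43⁻¹ ≡ 29 (mod 89), so λ ≡ 9.
  x = λ² - 29 - 72 = 81 - 101 ≡ 69; y = λ·(29 - 69) - 34 ≡ 51. → (69, 51)
4P: (69, 51) + (72, 65). λ = (65 - 51)/(72 - 69) ≡ 14/3 mod 89. 3⁻¹ ≡ 30 (mod 89), so λ ≡ 64.
  x = λ² - 69 - 72 = 4096 - 141 ≡ 39; y = λ·(69 - 39) - 51 ≡ 0. → (39, 0)
5P: (39, 0) + (72, 65). λ = (65 - 0)/(72 - 39) ≡ 65/33 mod 89. 33⁻¹ ≡ 27 (mod 89), so λ ≡ 64.
  x = λ² - 39 - 72 = 4096 - 111 ≡ 69; y = λ·(39 - 69) - 0 ≡ 38. → (69, 38)
6P: (69, 38) + (72, 65). λ = (65 - 38)/(72 - 69) ≡ 27/3 mod 89. 3⁻¹ ≡ 30 (mod 89), so λ ≡ 9.
  x = λ² - 69 - 72 = 81 - 141 ≡ 29; y = λ·(69 - 29) - 38 ≡ 55. → (29, 55)
7P: (29, 55) + (72, 65). λ = (65 - 55)/(72 - 29) ≡ 10/43 mod 89. 43⁻¹ ≡ 29 (mod 89), so λ ≡ 23.
  x = λ² - 29 - 72 = 529 - 101 ≡ 72; y = λ·(29 - 72) - 55 ≡ 24. → (72, 24)
8P: (72, 24) + (72, 65): same x and y₁ ≡ -y₂, so the sum is ∞.
8P = ∞, so the order is 8.

8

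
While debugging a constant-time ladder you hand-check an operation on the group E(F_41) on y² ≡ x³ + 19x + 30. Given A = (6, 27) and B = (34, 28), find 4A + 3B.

First 4A:
Repeated addition: build up to 4A.
2A: tangent at (6, 27): λ = (3·6² + 19)/(2·27) ≡ 4/13. 13⁻¹ ≡ 19 (mod 41) since 13·19 = 247 ≡ 1, so λ ≡ 4·19 ≡ 35.
  x = λ² - 6 - 6 = 1225 - 12 ≡ 24; y = λ·(6 - 24) - 27 ≡ 40. → (24, 40)
3A: (24, 40) + (6, 27). λ = (27 - 40)/(6 - 24) ≡ 28/23 mod 41. 23⁻¹ ≡ 25 (mod 41), so λ ≡ 3.
  x = λ² - 24 - 6 = 9 - 30 ≡ 20; y = λ·(24 - 20) - 40 ≡ 13. → (20, 13)
4A: (20, 13) + (6, 27). λ = (27 - 13)/(6 - 20) ≡ 14/27 mod 41. 27⁻¹ ≡ 38 (mod 41) since 27·38 = 1026 ≡ 1, so λ ≡ 40.
  x = λ² - 20 - 6 = 1600 - 26 ≡ 16; y = λ·(20 - 16) - 13 ≡ 24. → (16, 24)
4A = (16, 24).
Next 3B:
Repeated addition: build up to 3B.
2B: tangent at (34, 28): λ = (3·34² + 19)/(2·28) ≡ 2/15. 15⁻¹ ≡ 11 (mod 41), so λ ≡ 2·11 ≡ 22.
  x = λ² - 34 - 34 = 484 - 68 ≡ 6; y = λ·(34 - 6) - 28 ≡ 14. → (6, 14)
3B: (6, 14) + (34, 28). λ = (28 - 14)/(34 - 6) ≡ 14/28 mod 41. 28⁻¹ ≡ 22 (mod 41) since 28·22 = 616 ≡ 1, so λ ≡ 21.
  x = λ² - 6 - 34 = 441 - 40 ≡ 32; y = λ·(6 - 32) - 14 ≡ 14. → (32, 14)
3B = (32, 14).
Finally 4A + 3B:
(16, 24) + (32, 14). λ = (14 - 24)/(32 - 16) ≡ 31/16 mod 41. 16⁻¹ ≡ 18 (mod 41) since 16·18 = 288 ≡ 1, so λ ≡ 25.
  x = λ² - 16 - 32 = 625 - 48 ≡ 3; y = λ·(16 - 3) - 24 ≡ 14. → (3, 14)

(3, 14)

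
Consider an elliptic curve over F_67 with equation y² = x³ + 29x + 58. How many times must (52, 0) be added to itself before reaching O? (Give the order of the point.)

2P: (52, 0) + (52, 0): same x and y₁ ≡ -y₂, so the sum is O.
2P = O, so the order is 2.

2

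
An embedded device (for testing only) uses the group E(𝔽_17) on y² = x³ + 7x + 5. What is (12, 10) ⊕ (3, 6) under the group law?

(12, 10) + (3, 6). λ = (6 - 10)/(3 - 12) ≡ 13/8 mod 17. 8⁻¹ ≡ 15 (mod 17), so λ ≡ 8.
  x = λ² - 12 - 3 = 64 - 15 ≡ 15; y = λ·(12 - 15) - 10 ≡ 0. → (15, 0)

(15, 0)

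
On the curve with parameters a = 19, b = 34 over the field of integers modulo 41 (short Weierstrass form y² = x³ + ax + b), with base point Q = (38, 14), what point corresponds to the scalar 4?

Repeated addition: build up to 4Q.
2Q: tangent at (38, 14): λ = (3·38² + 19)/(2·14) ≡ 5/28. 28⁻¹ ≡ 22 (mod 41) since 28·22 = 616 ≡ 1, so λ ≡ 5·22 ≡ 28.
  x = λ² - 38 - 38 = 784 - 76 ≡ 11; y = λ·(38 - 11) - 14 ≡ 4. → (11, 4)
3Q: (11, 4) + (38, 14). λ = (14 - 4)/(38 - 11) ≡ 10/27 mod 41. 27⁻¹ ≡ 38 (mod 41), so λ ≡ 11.
  x = λ² - 11 - 38 = 121 - 49 ≡ 31; y = λ·(11 - 31) - 4 ≡ 22. → (31, 22)
4Q: (31, 22) + (38, 14). λ = (14 - 22)/(38 - 31) ≡ 33/7 mod 41. 7⁻¹ ≡ 6 (mod 41) since 7·6 = 42 ≡ 1, so λ ≡ 34.
  x = λ² - 31 - 38 = 1156 - 69 ≡ 21; y = λ·(31 - 21) - 22 ≡ 31. → (21, 31)

(21, 31)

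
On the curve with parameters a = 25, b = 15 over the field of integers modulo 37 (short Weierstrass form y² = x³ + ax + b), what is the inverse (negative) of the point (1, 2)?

(1, 35)

-(1, 2) = (1, -2 mod 37) = (1, 35).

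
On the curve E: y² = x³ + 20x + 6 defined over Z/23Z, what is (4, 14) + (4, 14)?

tangent at (4, 14): λ = (3·4² + 20)/(2·14) ≡ 22/5. 5⁻¹ ≡ 14 (mod 23) since 5·14 = 70 ≡ 1, so λ ≡ 22·14 ≡ 9.
  x = λ² - 4 - 4 = 81 - 8 ≡ 4; y = λ·(4 - 4) - 14 ≡ 9. → (4, 9)

(4, 9)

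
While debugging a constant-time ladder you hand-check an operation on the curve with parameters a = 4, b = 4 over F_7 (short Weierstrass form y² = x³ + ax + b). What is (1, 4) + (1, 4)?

tangent at (1, 4): λ = (3·1² + 4)/(2·4) ≡ 0/1. 1⁻¹ ≡ 1 (mod 7) since 1·1 = 1 ≡ 1, so λ ≡ 0·1 ≡ 0.
  x = λ² - 1 - 1 = 0 - 2 ≡ 5; y = λ·(1 - 5) - 4 ≡ 3. → (5, 3)

(5, 3)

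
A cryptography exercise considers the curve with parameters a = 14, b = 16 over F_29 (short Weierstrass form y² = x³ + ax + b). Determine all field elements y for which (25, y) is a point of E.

none

x³ + 14x + 16 = 15991 ≡ 12 (mod 29).
12 is a non-residue mod 29; no y exists.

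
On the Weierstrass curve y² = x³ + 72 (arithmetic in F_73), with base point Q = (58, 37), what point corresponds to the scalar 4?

Double-and-add on 4 = (100)₂. Start with Q = (58, 37) for the leading 1-bit.
double: tangent at (58, 37): λ = (3·58² + 0)/(2·37) ≡ 18/1. 1⁻¹ ≡ 1 (mod 73), so λ ≡ 18·1 ≡ 18.
  x = λ² - 58 - 58 = 324 - 116 ≡ 62; y = λ·(58 - 62) - 37 ≡ 37. → (62, 37)
double: tangent at (62, 37): λ = (3·62² + 0)/(2·37) ≡ 71/1. 1⁻¹ ≡ 1 (mod 73), so λ ≡ 71·1 ≡ 71.
  x = λ² - 62 - 62 = 5041 - 124 ≡ 26; y = λ·(62 - 26) - 37 ≡ 37. → (26, 37)

(26, 37)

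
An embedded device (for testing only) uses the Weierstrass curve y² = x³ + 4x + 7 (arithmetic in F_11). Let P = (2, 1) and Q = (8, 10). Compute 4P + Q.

(2, 10)

First 4P:
Double-and-add on 4 = (100)₂. Start with P = (2, 1) for the leading 1-bit.
double: tangent at (2, 1): λ = (3·2² + 4)/(2·1) ≡ 5/2. 2⁻¹ ≡ 6 (mod 11), so λ ≡ 5·6 ≡ 8.
  x = λ² - 2 - 2 = 64 - 4 ≡ 5; y = λ·(2 - 5) - 1 ≡ 8. → (5, 8)
double: tangent at (5, 8): λ = (3·5² + 4)/(2·8) ≡ 2/5. 5⁻¹ ≡ 9 (mod 11), so λ ≡ 2·9 ≡ 7.
  x = λ² - 5 - 5 = 49 - 10 ≡ 6; y = λ·(5 - 6) - 8 ≡ 7. → (6, 7)
4P = (6, 7).
Finally 4P + Q:
(6, 7) + (8, 10). λ = (10 - 7)/(8 - 6) ≡ 3/2 mod 11. 2⁻¹ ≡ 6 (mod 11), so λ ≡ 7.
  x = λ² - 6 - 8 = 49 - 14 ≡ 2; y = λ·(6 - 2) - 7 ≡ 10. → (2, 10)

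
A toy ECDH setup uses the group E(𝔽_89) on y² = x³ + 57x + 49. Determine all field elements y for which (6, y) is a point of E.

x³ + 57x + 49 = 607 ≡ 73 (mod 89).
Square roots of 73 mod 89: 42 and 47 (since 42² = 1764 ≡ 73).

42, 47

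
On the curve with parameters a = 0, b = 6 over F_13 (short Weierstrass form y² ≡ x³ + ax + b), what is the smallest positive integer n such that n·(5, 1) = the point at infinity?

7

2P: tangent at (5, 1): λ = (3·5² + 0)/(2·1) ≡ 10/2. 2⁻¹ ≡ 7 (mod 13) since 2·7 = 14 ≡ 1, so λ ≡ 10·7 ≡ 5.
  x = λ² - 5 - 5 = 25 - 10 ≡ 2; y = λ·(5 - 2) - 1 ≡ 1. → (2, 1)
3P: (2, 1) + (5, 1). λ = (1 - 1)/(5 - 2) ≡ 0/3 mod 13. 3⁻¹ ≡ 9 (mod 13), so λ ≡ 0.
  x = λ² - 2 - 5 = 0 - 7 ≡ 6; y = λ·(2 - 6) - 1 ≡ 12. → (6, 12)
4P: (6, 12) + (5, 1). λ = (1 - 12)/(5 - 6) ≡ 2/12 mod 13. 12⁻¹ ≡ 12 (mod 13) since 12·12 = 144 ≡ 1, so λ ≡ 11.
  x = λ² - 6 - 5 = 121 - 11 ≡ 6; y = λ·(6 - 6) - 12 ≡ 1. → (6, 1)
5P: (6, 1) + (5, 1). λ = (1 - 1)/(5 - 6) ≡ 0/12 mod 13. 12⁻¹ ≡ 12 (mod 13) since 12·12 = 144 ≡ 1, so λ ≡ 0.
  x = λ² - 6 - 5 = 0 - 11 ≡ 2; y = λ·(6 - 2) - 1 ≡ 12. → (2, 12)
6P: (2, 12) + (5, 1). λ = (1 - 12)/(5 - 2) ≡ 2/3 mod 13. 3⁻¹ ≡ 9 (mod 13) since 3·9 = 27 ≡ 1, so λ ≡ 5.
  x = λ² - 2 - 5 = 25 - 7 ≡ 5; y = λ·(2 - 5) - 12 ≡ 12. → (5, 12)
7P: (5, 12) + (5, 1): same x and y₁ ≡ -y₂, so the sum is the point at infinity.
7P = the point at infinity, so the order is 7.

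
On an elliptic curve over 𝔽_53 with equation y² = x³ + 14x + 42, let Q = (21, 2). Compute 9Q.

(5, 48)

Double-and-add on 9 = (1001)₂. Start with Q = (21, 2) for the leading 1-bit.
double: tangent at (21, 2): λ = (3·21² + 14)/(2·2) ≡ 12/4. 4⁻¹ ≡ 40 (mod 53), so λ ≡ 12·40 ≡ 3.
  x = λ² - 21 - 21 = 9 - 42 ≡ 20; y = λ·(21 - 20) - 2 ≡ 1. → (20, 1)
double: tangent at (20, 1): λ = (3·20² + 14)/(2·1) ≡ 48/2. 2⁻¹ ≡ 27 (mod 53) since 2·27 = 54 ≡ 1, so λ ≡ 48·27 ≡ 24.
  x = λ² - 20 - 20 = 576 - 40 ≡ 6; y = λ·(20 - 6) - 1 ≡ 17. → (6, 17)
double: tangent at (6, 17): λ = (3·6² + 14)/(2·17) ≡ 16/34. 34⁻¹ ≡ 39 (mod 53) since 34·39 = 1326 ≡ 1, so λ ≡ 16·39 ≡ 41.
  x = λ² - 6 - 6 = 1681 - 12 ≡ 26; y = λ·(6 - 26) - 17 ≡ 11. → (26, 11)
add Q: (26, 11) + (21, 2). λ = (2 - 11)/(21 - 26) ≡ 44/48 mod 53. 48⁻¹ ≡ 21 (mod 53) since 48·21 = 1008 ≡ 1, so λ ≡ 23.
  x = λ² - 26 - 21 = 529 - 47 ≡ 5; y = λ·(26 - 5) - 11 ≡ 48. → (5, 48)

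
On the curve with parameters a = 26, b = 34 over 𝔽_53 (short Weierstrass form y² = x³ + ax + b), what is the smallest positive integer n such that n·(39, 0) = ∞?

2P: (39, 0) + (39, 0): same x and y₁ ≡ -y₂, so the sum is ∞.
2P = ∞, so the order is 2.

2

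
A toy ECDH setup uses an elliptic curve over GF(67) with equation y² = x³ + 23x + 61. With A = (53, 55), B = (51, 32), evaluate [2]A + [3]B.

First 2A:
Repeated addition: build up to 2A.
2A: tangent at (53, 55): λ = (3·53² + 23)/(2·55) ≡ 8/43. 43⁻¹ ≡ 53 (mod 67), so λ ≡ 8·53 ≡ 22.
  x = λ² - 53 - 53 = 484 - 106 ≡ 43; y = λ·(53 - 43) - 55 ≡ 31. → (43, 31)
2A = (43, 31).
Next 3B:
Repeated addition: build up to 3B.
2B: tangent at (51, 32): λ = (3·51² + 23)/(2·32) ≡ 54/64. 64⁻¹ ≡ 22 (mod 67), so λ ≡ 54·22 ≡ 49.
  x = λ² - 51 - 51 = 2401 - 102 ≡ 21; y = λ·(51 - 21) - 32 ≡ 31. → (21, 31)
3B: (21, 31) + (51, 32). λ = (32 - 31)/(51 - 21) ≡ 1/30 mod 67. 30⁻¹ ≡ 38 (mod 67), so λ ≡ 38.
  x = λ² - 21 - 51 = 1444 - 72 ≡ 32; y = λ·(21 - 32) - 31 ≡ 20. → (32, 20)
3B = (32, 20).
Finally 2A + 3B:
(43, 31) + (32, 20). λ = (20 - 31)/(32 - 43) ≡ 56/56 mod 67. 56⁻¹ ≡ 6 (mod 67), so λ ≡ 1.
  x = λ² - 43 - 32 = 1 - 75 ≡ 60; y = λ·(43 - 60) - 31 ≡ 19. → (60, 19)

(60, 19)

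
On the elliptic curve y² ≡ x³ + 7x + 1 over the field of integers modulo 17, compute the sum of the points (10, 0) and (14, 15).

(10, 0) + (14, 15). λ = (15 - 0)/(14 - 10) ≡ 15/4 mod 17. 4⁻¹ ≡ 13 (mod 17), so λ ≡ 8.
  x = λ² - 10 - 14 = 64 - 24 ≡ 6; y = λ·(10 - 6) - 0 ≡ 15. → (6, 15)

(6, 15)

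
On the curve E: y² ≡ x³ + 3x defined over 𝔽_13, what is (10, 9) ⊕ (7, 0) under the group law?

(5, 6)

(10, 9) + (7, 0). λ = (0 - 9)/(7 - 10) ≡ 4/10 mod 13. 10⁻¹ ≡ 4 (mod 13) since 10·4 = 40 ≡ 1, so λ ≡ 3.
  x = λ² - 10 - 7 = 9 - 17 ≡ 5; y = λ·(10 - 5) - 9 ≡ 6. → (5, 6)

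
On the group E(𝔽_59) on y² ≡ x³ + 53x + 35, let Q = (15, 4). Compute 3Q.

Repeated addition: build up to 3Q.
2Q: tangent at (15, 4): λ = (3·15² + 53)/(2·4) ≡ 20/8. 8⁻¹ ≡ 37 (mod 59), so λ ≡ 20·37 ≡ 32.
  x = λ² - 15 - 15 = 1024 - 30 ≡ 50; y = λ·(15 - 50) - 4 ≡ 56. → (50, 56)
3Q: (50, 56) + (15, 4). λ = (4 - 56)/(15 - 50) ≡ 7/24 mod 59. 24⁻¹ ≡ 32 (mod 59) since 24·32 = 768 ≡ 1, so λ ≡ 47.
  x = λ² - 50 - 15 = 2209 - 65 ≡ 20; y = λ·(50 - 20) - 56 ≡ 56. → (20, 56)

(20, 56)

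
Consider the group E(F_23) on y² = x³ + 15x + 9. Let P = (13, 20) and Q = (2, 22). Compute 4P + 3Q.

First 4P:
Double-and-add on 4 = (100)₂. Start with P = (13, 20) for the leading 1-bit.
double: tangent at (13, 20): λ = (3·13² + 15)/(2·20) ≡ 16/17. 17⁻¹ ≡ 19 (mod 23), so λ ≡ 16·19 ≡ 5.
  x = λ² - 13 - 13 = 25 - 26 ≡ 22; y = λ·(13 - 22) - 20 ≡ 4. → (22, 4)
double: tangent at (22, 4): λ = (3·22² + 15)/(2·4) ≡ 18/8. 8⁻¹ ≡ 3 (mod 23) since 8·3 = 24 ≡ 1, so λ ≡ 18·3 ≡ 8.
  x = λ² - 22 - 22 = 64 - 44 ≡ 20; y = λ·(22 - 20) - 4 ≡ 12. → (20, 12)
4P = (20, 12).
Next 3Q:
Repeated addition: build up to 3Q.
2Q: tangent at (2, 22): λ = (3·2² + 15)/(2·22) ≡ 4/21. 21⁻¹ ≡ 11 (mod 23), so λ ≡ 4·11 ≡ 21.
  x = λ² - 2 - 2 = 441 - 4 ≡ 0; y = λ·(2 - 0) - 22 ≡ 20. → (0, 20)
3Q: (0, 20) + (2, 22). λ = (22 - 20)/(2 - 0) ≡ 2/2 mod 23. 2⁻¹ ≡ 12 (mod 23), so λ ≡ 1.
  x = λ² - 0 - 2 = 1 - 2 ≡ 22; y = λ·(0 - 22) - 20 ≡ 4. → (22, 4)
3Q = (22, 4).
Finally 4P + 3Q:
(20, 12) + (22, 4). λ = (4 - 12)/(22 - 20) ≡ 15/2 mod 23. 2⁻¹ ≡ 12 (mod 23), so λ ≡ 19.
  x = λ² - 20 - 22 = 361 - 42 ≡ 20; y = λ·(20 - 20) - 12 ≡ 11. → (20, 11)

(20, 11)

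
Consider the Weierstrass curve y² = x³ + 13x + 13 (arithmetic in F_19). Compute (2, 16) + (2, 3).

The two points share x = 2 and their y-coordinates satisfy 16 + 3 ≡ 0 (mod 19), so they are inverses. Their sum is 𝒪.

O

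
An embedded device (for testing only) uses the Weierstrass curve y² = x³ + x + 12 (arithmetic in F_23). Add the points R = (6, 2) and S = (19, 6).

(0, 14)

(6, 2) + (19, 6). λ = (6 - 2)/(19 - 6) ≡ 4/13 mod 23. 13⁻¹ ≡ 16 (mod 23) since 13·16 = 208 ≡ 1, so λ ≡ 18.
  x = λ² - 6 - 19 = 324 - 25 ≡ 0; y = λ·(6 - 0) - 2 ≡ 14. → (0, 14)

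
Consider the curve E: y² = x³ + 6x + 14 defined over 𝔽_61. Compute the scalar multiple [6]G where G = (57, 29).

(44, 60)

Double-and-add on 6 = (110)₂. Start with G = (57, 29) for the leading 1-bit.
double: tangent at (57, 29): λ = (3·57² + 6)/(2·29) ≡ 54/58. 58⁻¹ ≡ 20 (mod 61) since 58·20 = 1160 ≡ 1, so λ ≡ 54·20 ≡ 43.
  x = λ² - 57 - 57 = 1849 - 114 ≡ 27; y = λ·(57 - 27) - 29 ≡ 41. → (27, 41)
add G: (27, 41) + (57, 29). λ = (29 - 41)/(57 - 27) ≡ 49/30 mod 61. 30⁻¹ ≡ 59 (mod 61), so λ ≡ 24.
  x = λ² - 27 - 57 = 576 - 84 ≡ 4; y = λ·(27 - 4) - 41 ≡ 23. → (4, 23)
double: tangent at (4, 23): λ = (3·4² + 6)/(2·23) ≡ 54/46. 46⁻¹ ≡ 4 (mod 61), so λ ≡ 54·4 ≡ 33.
  x = λ² - 4 - 4 = 1089 - 8 ≡ 44; y = λ·(4 - 44) - 23 ≡ 60. → (44, 60)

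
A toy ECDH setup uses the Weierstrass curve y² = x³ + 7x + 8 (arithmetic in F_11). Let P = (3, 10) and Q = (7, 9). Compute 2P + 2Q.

O

First 2P:
Repeated addition: build up to 2P.
2P: tangent at (3, 10): λ = (3·3² + 7)/(2·10) ≡ 1/9. 9⁻¹ ≡ 5 (mod 11), so λ ≡ 1·5 ≡ 5.
  x = λ² - 3 - 3 = 25 - 6 ≡ 8; y = λ·(3 - 8) - 10 ≡ 9. → (8, 9)
2P = (8, 9).
Next 2Q:
Repeated addition: build up to 2Q.
2Q: tangent at (7, 9): λ = (3·7² + 7)/(2·9) ≡ 0/7. 7⁻¹ ≡ 8 (mod 11) since 7·8 = 56 ≡ 1, so λ ≡ 0·8 ≡ 0.
  x = λ² - 7 - 7 = 0 - 14 ≡ 8; y = λ·(7 - 8) - 9 ≡ 2. → (8, 2)
2Q = (8, 2).
Finally 2P + 2Q:
(8, 9) + (8, 2): same x and y₁ ≡ -y₂, so the sum is 𝒪.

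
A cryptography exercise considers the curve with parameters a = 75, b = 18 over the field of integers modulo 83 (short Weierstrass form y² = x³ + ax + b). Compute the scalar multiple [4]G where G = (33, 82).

(68, 0)

Repeated addition: build up to 4G.
2G: tangent at (33, 82): λ = (3·33² + 75)/(2·82) ≡ 22/81. 81⁻¹ ≡ 41 (mod 83) since 81·41 = 3321 ≡ 1, so λ ≡ 22·41 ≡ 72.
  x = λ² - 33 - 33 = 5184 - 66 ≡ 55; y = λ·(33 - 55) - 82 ≡ 77. → (55, 77)
3G: (55, 77) + (33, 82). λ = (82 - 77)/(33 - 55) ≡ 5/61 mod 83. 61⁻¹ ≡ 49 (mod 83) since 61·49 = 2989 ≡ 1, so λ ≡ 79.
  x = λ² - 55 - 33 = 6241 - 88 ≡ 11; y = λ·(55 - 11) - 77 ≡ 79. → (11, 79)
4G: (11, 79) + (33, 82). λ = (82 - 79)/(33 - 11) ≡ 3/22 mod 83. 22⁻¹ ≡ 34 (mod 83) since 22·34 = 748 ≡ 1, so λ ≡ 19.
  x = λ² - 11 - 33 = 361 - 44 ≡ 68; y = λ·(11 - 68) - 79 ≡ 0. → (68, 0)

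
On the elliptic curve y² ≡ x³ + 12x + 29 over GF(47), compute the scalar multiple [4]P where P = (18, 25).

Repeated addition: build up to 4P.
2P: tangent at (18, 25): λ = (3·18² + 12)/(2·25) ≡ 44/3. 3⁻¹ ≡ 16 (mod 47), so λ ≡ 44·16 ≡ 46.
  x = λ² - 18 - 18 = 2116 - 36 ≡ 12; y = λ·(18 - 12) - 25 ≡ 16. → (12, 16)
3P: (12, 16) + (18, 25). λ = (25 - 16)/(18 - 12) ≡ 9/6 mod 47. 6⁻¹ ≡ 8 (mod 47) since 6·8 = 48 ≡ 1, so λ ≡ 25.
  x = λ² - 12 - 18 = 625 - 30 ≡ 31; y = λ·(12 - 31) - 16 ≡ 26. → (31, 26)
4P: (31, 26) + (18, 25). λ = (25 - 26)/(18 - 31) ≡ 46/34 mod 47. 34⁻¹ ≡ 18 (mod 47), so λ ≡ 29.
  x = λ² - 31 - 18 = 841 - 49 ≡ 40; y = λ·(31 - 40) - 26 ≡ 42. → (40, 42)

(40, 42)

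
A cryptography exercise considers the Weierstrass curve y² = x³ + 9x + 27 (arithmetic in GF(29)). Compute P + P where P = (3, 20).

tangent at (3, 20): λ = (3·3² + 9)/(2·20) ≡ 7/11. 11⁻¹ ≡ 8 (mod 29), so λ ≡ 7·8 ≡ 27.
  x = λ² - 3 - 3 = 729 - 6 ≡ 27; y = λ·(3 - 27) - 20 ≡ 28. → (27, 28)

(27, 28)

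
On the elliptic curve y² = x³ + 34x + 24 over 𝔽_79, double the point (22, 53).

(8, 27)

tangent at (22, 53): λ = (3·22² + 34)/(2·53) ≡ 64/27. 27⁻¹ ≡ 41 (mod 79), so λ ≡ 64·41 ≡ 17.
  x = λ² - 22 - 22 = 289 - 44 ≡ 8; y = λ·(22 - 8) - 53 ≡ 27. → (8, 27)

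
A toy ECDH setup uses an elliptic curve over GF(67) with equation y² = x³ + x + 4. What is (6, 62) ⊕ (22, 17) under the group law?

(21, 43)

(6, 62) + (22, 17). λ = (17 - 62)/(22 - 6) ≡ 22/16 mod 67. 16⁻¹ ≡ 21 (mod 67) since 16·21 = 336 ≡ 1, so λ ≡ 60.
  x = λ² - 6 - 22 = 3600 - 28 ≡ 21; y = λ·(6 - 21) - 62 ≡ 43. → (21, 43)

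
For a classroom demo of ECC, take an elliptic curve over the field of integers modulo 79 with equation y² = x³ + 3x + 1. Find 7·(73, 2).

(13, 5)

Write Q = (73, 2).
Repeated addition: build up to 7Q.
2Q: tangent at (73, 2): λ = (3·73² + 3)/(2·2) ≡ 32/4. 4⁻¹ ≡ 20 (mod 79), so λ ≡ 32·20 ≡ 8.
  x = λ² - 73 - 73 = 64 - 146 ≡ 76; y = λ·(73 - 76) - 2 ≡ 53. → (76, 53)
3Q: (76, 53) + (73, 2). λ = (2 - 53)/(73 - 76) ≡ 28/76 mod 79. 76⁻¹ ≡ 26 (mod 79) since 76·26 = 1976 ≡ 1, so λ ≡ 17.
  x = λ² - 76 - 73 = 289 - 149 ≡ 61; y = λ·(76 - 61) - 53 ≡ 44. → (61, 44)
4Q: (61, 44) + (73, 2). λ = (2 - 44)/(73 - 61) ≡ 37/12 mod 79. 12⁻¹ ≡ 33 (mod 79) since 12·33 = 396 ≡ 1, so λ ≡ 36.
  x = λ² - 61 - 73 = 1296 - 134 ≡ 56; y = λ·(61 - 56) - 44 ≡ 57. → (56, 57)
5Q: (56, 57) + (73, 2). λ = (2 - 57)/(73 - 56) ≡ 24/17 mod 79. 17⁻¹ ≡ 14 (mod 79) since 17·14 = 238 ≡ 1, so λ ≡ 20.
  x = λ² - 56 - 73 = 400 - 129 ≡ 34; y = λ·(56 - 34) - 57 ≡ 67. → (34, 67)
6Q: (34, 67) + (73, 2). λ = (2 - 67)/(73 - 34) ≡ 14/39 mod 79. 39⁻¹ ≡ 77 (mod 79), so λ ≡ 51.
  x = λ² - 34 - 73 = 2601 - 107 ≡ 45; y = λ·(34 - 45) - 67 ≡ 4. → (45, 4)
7Q: (45, 4) + (73, 2). λ = (2 - 4)/(73 - 45) ≡ 77/28 mod 79. 28⁻¹ ≡ 48 (mod 79) since 28·48 = 1344 ≡ 1, so λ ≡ 62.
  x = λ² - 45 - 73 = 3844 - 118 ≡ 13; y = λ·(45 - 13) - 4 ≡ 5. → (13, 5)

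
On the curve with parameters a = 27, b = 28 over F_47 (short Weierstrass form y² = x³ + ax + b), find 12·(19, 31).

Write P = (19, 31).
Double-and-add on 12 = (1100)₂. Start with P = (19, 31) for the leading 1-bit.
double: tangent at (19, 31): λ = (3·19² + 27)/(2·31) ≡ 29/15. 15⁻¹ ≡ 22 (mod 47), so λ ≡ 29·22 ≡ 27.
  x = λ² - 19 - 19 = 729 - 38 ≡ 33; y = λ·(19 - 33) - 31 ≡ 14. → (33, 14)
add P: (33, 14) + (19, 31). λ = (31 - 14)/(19 - 33) ≡ 17/33 mod 47. 33⁻¹ ≡ 10 (mod 47), so λ ≡ 29.
  x = λ² - 33 - 19 = 841 - 52 ≡ 37; y = λ·(33 - 37) - 14 ≡ 11. → (37, 11)
double: tangent at (37, 11): λ = (3·37² + 27)/(2·11) ≡ 45/22. 22⁻¹ ≡ 15 (mod 47) since 22·15 = 330 ≡ 1, so λ ≡ 45·15 ≡ 17.
  x = λ² - 37 - 37 = 289 - 74 ≡ 27; y = λ·(37 - 27) - 11 ≡ 18. → (27, 18)
double: tangent at (27, 18): λ = (3·27² + 27)/(2·18) ≡ 5/36. 36⁻¹ ≡ 17 (mod 47), so λ ≡ 5·17 ≡ 38.
  x = λ² - 27 - 27 = 1444 - 54 ≡ 27; y = λ·(27 - 27) - 18 ≡ 29. → (27, 29)

(27, 29)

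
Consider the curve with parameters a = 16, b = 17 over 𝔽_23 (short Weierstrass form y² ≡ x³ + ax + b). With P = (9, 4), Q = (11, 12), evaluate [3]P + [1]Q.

(9, 19)

First 3P:
Repeated addition: build up to 3P.
2P: tangent at (9, 4): λ = (3·9² + 16)/(2·4) ≡ 6/8. 8⁻¹ ≡ 3 (mod 23), so λ ≡ 6·3 ≡ 18.
  x = λ² - 9 - 9 = 324 - 18 ≡ 7; y = λ·(9 - 7) - 4 ≡ 9. → (7, 9)
3P: (7, 9) + (9, 4). λ = (4 - 9)/(9 - 7) ≡ 18/2 mod 23. 2⁻¹ ≡ 12 (mod 23) since 2·12 = 24 ≡ 1, so λ ≡ 9.
  x = λ² - 7 - 9 = 81 - 16 ≡ 19; y = λ·(7 - 19) - 9 ≡ 21. → (19, 21)
3P = (19, 21).
Finally 3P + Q:
(19, 21) + (11, 12). λ = (12 - 21)/(11 - 19) ≡ 14/15 mod 23. 15⁻¹ ≡ 20 (mod 23) since 15·20 = 300 ≡ 1, so λ ≡ 4.
  x = λ² - 19 - 11 = 16 - 30 ≡ 9; y = λ·(19 - 9) - 21 ≡ 19. → (9, 19)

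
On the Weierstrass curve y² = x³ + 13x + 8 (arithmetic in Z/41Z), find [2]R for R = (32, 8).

tangent at (32, 8): λ = (3·32² + 13)/(2·8) ≡ 10/16. 16⁻¹ ≡ 18 (mod 41), so λ ≡ 10·18 ≡ 16.
  x = λ² - 32 - 32 = 256 - 64 ≡ 28; y = λ·(32 - 28) - 8 ≡ 15. → (28, 15)

(28, 15)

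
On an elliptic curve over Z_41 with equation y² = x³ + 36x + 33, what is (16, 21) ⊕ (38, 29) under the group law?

(16, 21) + (38, 29). λ = (29 - 21)/(38 - 16) ≡ 8/22 mod 41. 22⁻¹ ≡ 28 (mod 41), so λ ≡ 19.
  x = λ² - 16 - 38 = 361 - 54 ≡ 20; y = λ·(16 - 20) - 21 ≡ 26. → (20, 26)

(20, 26)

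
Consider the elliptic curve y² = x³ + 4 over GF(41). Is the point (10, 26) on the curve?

y² = 26² ≡ 20; x³ + 0x + 4 = 1004 ≡ 20 (mod 41). 20 = 20.

yes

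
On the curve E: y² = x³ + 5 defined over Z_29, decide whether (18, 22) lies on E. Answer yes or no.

y² = 22² ≡ 20; x³ + 0x + 5 = 5837 ≡ 8 (mod 29). 20 ≠ 8.

no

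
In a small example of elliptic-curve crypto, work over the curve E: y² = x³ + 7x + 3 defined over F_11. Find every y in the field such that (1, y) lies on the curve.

0

x³ + 7x + 3 = 11 ≡ 0 (mod 11).
Only y = 0 satisfies y² ≡ 0.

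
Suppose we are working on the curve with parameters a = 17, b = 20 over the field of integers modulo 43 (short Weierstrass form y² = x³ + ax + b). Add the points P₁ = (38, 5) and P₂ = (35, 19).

(30, 15)

(38, 5) + (35, 19). λ = (19 - 5)/(35 - 38) ≡ 14/40 mod 43. 40⁻¹ ≡ 14 (mod 43), so λ ≡ 24.
  x = λ² - 38 - 35 = 576 - 73 ≡ 30; y = λ·(38 - 30) - 5 ≡ 15. → (30, 15)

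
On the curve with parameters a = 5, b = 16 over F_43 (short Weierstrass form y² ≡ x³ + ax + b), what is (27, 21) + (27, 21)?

tangent at (27, 21): λ = (3·27² + 5)/(2·21) ≡ 42/42. 42⁻¹ ≡ 42 (mod 43), so λ ≡ 42·42 ≡ 1.
  x = λ² - 27 - 27 = 1 - 54 ≡ 33; y = λ·(27 - 33) - 21 ≡ 16. → (33, 16)

(33, 16)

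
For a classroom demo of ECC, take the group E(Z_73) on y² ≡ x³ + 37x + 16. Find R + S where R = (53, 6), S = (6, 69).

(53, 6) + (6, 69). λ = (69 - 6)/(6 - 53) ≡ 63/26 mod 73. 26⁻¹ ≡ 59 (mod 73), so λ ≡ 67.
  x = λ² - 53 - 6 = 4489 - 59 ≡ 50; y = λ·(53 - 50) - 6 ≡ 49. → (50, 49)

(50, 49)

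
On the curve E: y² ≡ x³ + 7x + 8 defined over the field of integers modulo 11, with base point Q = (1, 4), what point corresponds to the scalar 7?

(10, 0)

Double-and-add on 7 = (111)₂. Start with Q = (1, 4) for the leading 1-bit.
double: tangent at (1, 4): λ = (3·1² + 7)/(2·4) ≡ 10/8. 8⁻¹ ≡ 7 (mod 11), so λ ≡ 10·7 ≡ 4.
  x = λ² - 1 - 1 = 16 - 2 ≡ 3; y = λ·(1 - 3) - 4 ≡ 10. → (3, 10)
add Q: (3, 10) + (1, 4). λ = (4 - 10)/(1 - 3) ≡ 5/9 mod 11. 9⁻¹ ≡ 5 (mod 11), so λ ≡ 3.
  x = λ² - 3 - 1 = 9 - 4 ≡ 5; y = λ·(3 - 5) - 10 ≡ 6. → (5, 6)
double: tangent at (5, 6): λ = (3·5² + 7)/(2·6) ≡ 5/1. 1⁻¹ ≡ 1 (mod 11), so λ ≡ 5·1 ≡ 5.
  x = λ² - 5 - 5 = 25 - 10 ≡ 4; y = λ·(5 - 4) - 6 ≡ 10. → (4, 10)
add Q: (4, 10) + (1, 4). λ = (4 - 10)/(1 - 4) ≡ 5/8 mod 11. 8⁻¹ ≡ 7 (mod 11), so λ ≡ 2.
  x = λ² - 4 - 1 = 4 - 5 ≡ 10; y = λ·(4 - 10) - 10 ≡ 0. → (10, 0)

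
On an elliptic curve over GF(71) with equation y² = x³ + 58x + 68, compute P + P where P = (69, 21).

(62, 38)

tangent at (69, 21): λ = (3·69² + 58)/(2·21) ≡ 70/42. 42⁻¹ ≡ 22 (mod 71), so λ ≡ 70·22 ≡ 49.
  x = λ² - 69 - 69 = 2401 - 138 ≡ 62; y = λ·(69 - 62) - 21 ≡ 38. → (62, 38)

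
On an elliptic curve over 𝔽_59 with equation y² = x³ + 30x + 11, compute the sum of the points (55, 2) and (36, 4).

(55, 2) + (36, 4). λ = (4 - 2)/(36 - 55) ≡ 2/40 mod 59. 40⁻¹ ≡ 31 (mod 59) since 40·31 = 1240 ≡ 1, so λ ≡ 3.
  x = λ² - 55 - 36 = 9 - 91 ≡ 36; y = λ·(55 - 36) - 2 ≡ 55. → (36, 55)

(36, 55)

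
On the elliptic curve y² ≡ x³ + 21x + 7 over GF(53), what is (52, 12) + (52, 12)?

(3, 37)

tangent at (52, 12): λ = (3·52² + 21)/(2·12) ≡ 24/24. 24⁻¹ ≡ 42 (mod 53), so λ ≡ 24·42 ≡ 1.
  x = λ² - 52 - 52 = 1 - 104 ≡ 3; y = λ·(52 - 3) - 12 ≡ 37. → (3, 37)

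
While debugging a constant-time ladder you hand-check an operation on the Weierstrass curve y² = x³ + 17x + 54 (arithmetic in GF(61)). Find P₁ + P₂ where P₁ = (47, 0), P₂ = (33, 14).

(43, 57)

(47, 0) + (33, 14). λ = (14 - 0)/(33 - 47) ≡ 14/47 mod 61. 47⁻¹ ≡ 13 (mod 61), so λ ≡ 60.
  x = λ² - 47 - 33 = 3600 - 80 ≡ 43; y = λ·(47 - 43) - 0 ≡ 57. → (43, 57)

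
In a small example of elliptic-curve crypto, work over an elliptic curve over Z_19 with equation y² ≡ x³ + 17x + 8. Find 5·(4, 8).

Write Q = (4, 8).
Double-and-add on 5 = (101)₂. Start with Q = (4, 8) for the leading 1-bit.
double: tangent at (4, 8): λ = (3·4² + 17)/(2·8) ≡ 8/16. 16⁻¹ ≡ 6 (mod 19), so λ ≡ 8·6 ≡ 10.
  x = λ² - 4 - 4 = 100 - 8 ≡ 16; y = λ·(4 - 16) - 8 ≡ 5. → (16, 5)
double: tangent at (16, 5): λ = (3·16² + 17)/(2·5) ≡ 6/10. 10⁻¹ ≡ 2 (mod 19) since 10·2 = 20 ≡ 1, so λ ≡ 6·2 ≡ 12.
  x = λ² - 16 - 16 = 144 - 32 ≡ 17; y = λ·(16 - 17) - 5 ≡ 2. → (17, 2)
add Q: (17, 2) + (4, 8). λ = (8 - 2)/(4 - 17) ≡ 6/6 mod 19. 6⁻¹ ≡ 16 (mod 19), so λ ≡ 1.
  x = λ² - 17 - 4 = 1 - 21 ≡ 18; y = λ·(17 - 18) - 2 ≡ 16. → (18, 16)

(18, 16)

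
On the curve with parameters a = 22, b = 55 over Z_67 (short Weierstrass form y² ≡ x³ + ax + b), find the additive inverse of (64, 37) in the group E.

-(64, 37) = (64, -37 mod 67) = (64, 30).

(64, 30)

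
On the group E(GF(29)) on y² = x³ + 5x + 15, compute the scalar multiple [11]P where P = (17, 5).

(9, 21)

Double-and-add on 11 = (1011)₂. Start with P = (17, 5) for the leading 1-bit.
double: tangent at (17, 5): λ = (3·17² + 5)/(2·5) ≡ 2/10. 10⁻¹ ≡ 3 (mod 29) since 10·3 = 30 ≡ 1, so λ ≡ 2·3 ≡ 6.
  x = λ² - 17 - 17 = 36 - 34 ≡ 2; y = λ·(17 - 2) - 5 ≡ 27. → (2, 27)
double: tangent at (2, 27): λ = (3·2² + 5)/(2·27) ≡ 17/25. 25⁻¹ ≡ 7 (mod 29) since 25·7 = 175 ≡ 1, so λ ≡ 17·7 ≡ 3.
  x = λ² - 2 - 2 = 9 - 4 ≡ 5; y = λ·(2 - 5) - 27 ≡ 22. → (5, 22)
add P: (5, 22) + (17, 5). λ = (5 - 22)/(17 - 5) ≡ 12/12 mod 29. 12⁻¹ ≡ 17 (mod 29) since 12·17 = 204 ≡ 1, so λ ≡ 1.
  x = λ² - 5 - 17 = 1 - 22 ≡ 8; y = λ·(5 - 8) - 22 ≡ 4. → (8, 4)
double: tangent at (8, 4): λ = (3·8² + 5)/(2·4) ≡ 23/8. 8⁻¹ ≡ 11 (mod 29), so λ ≡ 23·11 ≡ 21.
  x = λ² - 8 - 8 = 441 - 16 ≡ 19; y = λ·(8 - 19) - 4 ≡ 26. → (19, 26)
add P: (19, 26) + (17, 5). λ = (5 - 26)/(17 - 19) ≡ 8/27 mod 29. 27⁻¹ ≡ 14 (mod 29), so λ ≡ 25.
  x = λ² - 19 - 17 = 625 - 36 ≡ 9; y = λ·(19 - 9) - 26 ≡ 21. → (9, 21)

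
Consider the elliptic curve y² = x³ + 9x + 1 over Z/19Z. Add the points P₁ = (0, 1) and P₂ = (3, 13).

(13, 4)

(0, 1) + (3, 13). λ = (13 - 1)/(3 - 0) ≡ 12/3 mod 19. 3⁻¹ ≡ 13 (mod 19) since 3·13 = 39 ≡ 1, so λ ≡ 4.
  x = λ² - 0 - 3 = 16 - 3 ≡ 13; y = λ·(0 - 13) - 1 ≡ 4. → (13, 4)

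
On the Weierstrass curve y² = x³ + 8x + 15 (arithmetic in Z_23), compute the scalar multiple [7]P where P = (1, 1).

Repeated addition: build up to 7P.
2P: tangent at (1, 1): λ = (3·1² + 8)/(2·1) ≡ 11/2. 2⁻¹ ≡ 12 (mod 23), so λ ≡ 11·12 ≡ 17.
  x = λ² - 1 - 1 = 289 - 2 ≡ 11; y = λ·(1 - 11) - 1 ≡ 13. → (11, 13)
3P: (11, 13) + (1, 1). λ = (1 - 13)/(1 - 11) ≡ 11/13 mod 23. 13⁻¹ ≡ 16 (mod 23) since 13·16 = 208 ≡ 1, so λ ≡ 15.
  x = λ² - 11 - 1 = 225 - 12 ≡ 6; y = λ·(11 - 6) - 13 ≡ 16. → (6, 16)
4P: (6, 16) + (1, 1). λ = (1 - 16)/(1 - 6) ≡ 8/18 mod 23. 18⁻¹ ≡ 9 (mod 23), so λ ≡ 3.
  x = λ² - 6 - 1 = 9 - 7 ≡ 2; y = λ·(6 - 2) - 16 ≡ 19. → (2, 19)
5P: (2, 19) + (1, 1). λ = (1 - 19)/(1 - 2) ≡ 5/22 mod 23. 22⁻¹ ≡ 22 (mod 23), so λ ≡ 18.
  x = λ² - 2 - 1 = 324 - 3 ≡ 22; y = λ·(2 - 22) - 19 ≡ 12. → (22, 12)
6P: (22, 12) + (1, 1). λ = (1 - 12)/(1 - 22) ≡ 12/2 mod 23. 2⁻¹ ≡ 12 (mod 23), so λ ≡ 6.
  x = λ² - 22 - 1 = 36 - 23 ≡ 13; y = λ·(22 - 13) - 12 ≡ 19. → (13, 19)
7P: (13, 19) + (1, 1). λ = (1 - 19)/(1 - 13) ≡ 5/11 mod 23. 11⁻¹ ≡ 21 (mod 23), so λ ≡ 13.
  x = λ² - 13 - 1 = 169 - 14 ≡ 17; y = λ·(13 - 17) - 19 ≡ 21. → (17, 21)

(17, 21)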